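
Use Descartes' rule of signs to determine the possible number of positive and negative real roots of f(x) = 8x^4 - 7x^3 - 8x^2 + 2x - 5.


Descartes' rule of signs:

For positive roots, count sign changes in f(x) = 8x^4 - 7x^3 - 8x^2 + 2x - 5:
Signs of coefficients: +, -, -, +, -
Number of sign changes: 3
Possible positive real roots: 3, 1

For negative roots, examine f(-x) = 8x^4 + 7x^3 - 8x^2 - 2x - 5:
Signs of coefficients: +, +, -, -, -
Number of sign changes: 1
Possible negative real roots: 1

Positive roots: 3 or 1; Negative roots: 1


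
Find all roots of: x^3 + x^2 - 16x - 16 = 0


Let p(x) = x^3 + x^2 - 16x - 16. By the rational root theorem (leading coefficient 1), any rational root is an integer divisor of 16: try ±1, ±2, ... in turn.
Test x = 1: value = -30 ≠ 0.
Test x = -1: value = 0 ✓, so (x + 1) is a factor.
Synthetic division by (x + 1): bring down 1; 1(-1) + 1 = 0; 0(-1) - 16 = -16; (-16)(-1) - 16 = 0 → quotient x^2 - 16, remainder 0.
Solve the quadratic x^2 - 16 = 0: discriminant = 0^2 - 4(1)(-16) = 0 + 64 = 64.
sqrt(64) = 8, so x = (0 ± 8)/2: x = 4 or x = -4.
Collecting all roots found:

x = -4, x = -1, x = 4


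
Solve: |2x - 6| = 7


An absolute value equation |expr| = 7 gives two cases:
Case 1: 2x - 6 = 7
  2x = 13, so x = 13/2
Case 2: 2x - 6 = -7
  2x = -1, so x = -1/2

x = -1/2, x = 13/2


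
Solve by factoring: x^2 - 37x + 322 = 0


We need two numbers that multiply to 322 and add to -37.
Those numbers are -14 and -23 (since (-14) * (-23) = 322 and (-14) + (-23) = -37).
So x^2 - 37x + 322 = (x - 14)(x - 23) = 0
Setting each factor to zero: x = 14 or x = 23

x = 14, x = 23


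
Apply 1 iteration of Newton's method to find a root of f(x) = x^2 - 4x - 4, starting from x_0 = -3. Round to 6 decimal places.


Newton's method: x_(n+1) = x_n - f(x_n)/f'(x_n)
f(x) = x^2 - 4x - 4
f'(x) = 2x - 4

Iteration 1:
  f(-3.000000) = 17.000000
  f'(-3.000000) = -10.000000
  x_1 = -3.000000 - (17.000000)/(-10.000000) = -1.300000

x_1 = -1.300000


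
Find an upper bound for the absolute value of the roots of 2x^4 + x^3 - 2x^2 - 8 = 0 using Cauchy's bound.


Cauchy's bound: all roots r satisfy |r| <= 1 + max(|a_i/a_n|) for i = 0,...,n-1
where a_n is the leading coefficient.

Coefficients: [2, 1, -2, 0, -8]
Leading coefficient a_n = 2
Ratios |a_i/a_n|: 1/2, 1, 0, 4
Maximum ratio: 4
Cauchy's bound: |r| <= 1 + 4 = 5

Upper bound = 5


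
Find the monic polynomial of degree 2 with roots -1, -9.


A monic polynomial with roots -1, -9 is:
p(x) = (x + 1)(x + 9)
After multiplying by (x + 1): x + 1
After multiplying by (x + 9): x^2 + 10x + 9

x^2 + 10x + 9


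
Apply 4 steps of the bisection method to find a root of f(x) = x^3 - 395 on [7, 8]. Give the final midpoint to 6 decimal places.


f(x) = x^3 - 395
f(7) = -52 < 0
f(8) = 117 > 0

Step 1: midpoint = (7.000000 + 8.000000)/2 = 7.500000
  f(7.500000) = 26.875000
  f(mid) > 0, so root is in [7.000000, 7.500000]

Step 2: midpoint = (7.000000 + 7.500000)/2 = 7.250000
  f(7.250000) = -13.921875
  f(mid) < 0, so root is in [7.250000, 7.500000]

Step 3: midpoint = (7.250000 + 7.500000)/2 = 7.375000
  f(7.375000) = 6.130859
  f(mid) > 0, so root is in [7.250000, 7.375000]

Step 4: midpoint = (7.250000 + 7.375000)/2 = 7.312500
  f(7.312500) = -3.981201
  f(mid) < 0, so root is in [7.312500, 7.375000]

midpoint = 7.312500


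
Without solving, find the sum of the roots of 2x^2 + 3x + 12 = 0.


By Vieta's formulas for ax^2 + bx + c = 0:
  Sum of roots = -b/a
  Product of roots = c/a

Here a = 2, b = 3, c = 12
Sum = -(3)/2 = -3/2
Product = 12/2 = 6

Sum = -3/2


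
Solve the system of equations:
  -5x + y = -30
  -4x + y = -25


Using Cramer's rule:
Determinant D = (-5)(1) - (-4)(1) = -5 + 4 = -1
Dx = (-30)(1) - (-25)(1) = -30 + 25 = -5
Dy = (-5)(-25) - (-4)(-30) = 125 - 120 = 5
x = Dx/D = -5/-1 = 5
y = Dy/D = 5/-1 = -5

x = 5, y = -5


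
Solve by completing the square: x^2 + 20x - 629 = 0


Start: x^2 + 20x - 629 = 0
Move constant: x^2 + 20x = 629
Half of 20 is 10, squared is 100
Add 100 to both sides: x^2 + 20x + 100 = 729
(x + 10)^2 = 729
x + 10 = ±27
x = -10 + 27 = 17 or x = -10 - 27 = -37

x = -37, x = 17


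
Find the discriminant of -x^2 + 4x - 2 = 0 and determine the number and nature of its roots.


For ax^2 + bx + c = 0, discriminant D = b^2 - 4ac
Here a = -1, b = 4, c = -2
D = (4)^2 - 4(-1)(-2) = 16 - 8 = 8

D = 8 > 0 but not a perfect square
The equation has 2 distinct real irrational roots.

Discriminant = 8, 2 distinct real irrational roots


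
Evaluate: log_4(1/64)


We need the exponent such that 4^? = 1/64
4^(-3) = 1/4^3 = 1/64
Therefore log_4(1/64) = -3

-3


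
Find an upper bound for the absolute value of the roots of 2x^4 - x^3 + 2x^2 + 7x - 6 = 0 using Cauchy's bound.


Cauchy's bound: all roots r satisfy |r| <= 1 + max(|a_i/a_n|) for i = 0,...,n-1
where a_n is the leading coefficient.

Coefficients: [2, -1, 2, 7, -6]
Leading coefficient a_n = 2
Ratios |a_i/a_n|: 1/2, 1, 7/2, 3
Maximum ratio: 7/2
Cauchy's bound: |r| <= 1 + 7/2 = 9/2

Upper bound = 9/2


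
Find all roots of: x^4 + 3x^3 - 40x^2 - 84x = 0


The constant term is 0, so x = 0 is a root. Factor out x:
  x^3 + 3x^2 - 40x - 84 = 0
Let p(x) = x^3 + 3x^2 - 40x - 84. By the rational root theorem (leading coefficient 1), any rational root is an integer divisor of 84: try ±1, ±2, ... in turn.
Test x = 1: value = -120 ≠ 0.
Test x = -1: value = -42 ≠ 0.
Test x = 2: value = -144 ≠ 0.
Test x = -2: value = 0 ✓, so (x + 2) is a factor.
Synthetic division by (x + 2): bring down 1; 1(-2) + 3 = 1; 1(-2) - 40 = -42; (-42)(-2) - 84 = 0 → quotient x^2 + x - 42, remainder 0.
Solve the quadratic x^2 + x - 42 = 0: discriminant = 1^2 - 4(1)(-42) = 1 + 168 = 169.
sqrt(169) = 13, so x = (-1 ± 13)/2: x = 6 or x = -7.
Collecting all roots found:

x = -7, x = -2, x = 0, x = 6


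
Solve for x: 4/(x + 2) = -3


Multiply both sides by (x + 2): 4 = -3(x + 2)
Distribute: 4 = -3x - 6
-3x = 4 + 6 = 10
x = -10/3

x = -10/3


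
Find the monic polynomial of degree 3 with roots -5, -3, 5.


A monic polynomial with roots -5, -3, 5 is:
p(x) = (x + 5)(x + 3)(x - 5)
After multiplying by (x + 5): x + 5
After multiplying by (x + 3): x^2 + 8x + 15
After multiplying by (x - 5): x^3 + 3x^2 - 25x - 75

x^3 + 3x^2 - 25x - 75


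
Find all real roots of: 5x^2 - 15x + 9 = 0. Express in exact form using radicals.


Using the quadratic formula: x = (-b ± sqrt(b^2 - 4ac)) / (2a)
Here a = 5, b = -15, c = 9
Discriminant = b^2 - 4ac = (-15)^2 - 4(5)(9) = 225 - 180 = 45
Since discriminant = 45 > 0, there are two real roots.
x = (15 ± 3*sqrt(5)) / 10
Numerically: x ≈ 2.1708 or x ≈ 0.8292

x = (15 + 3*sqrt(5)) / 10 or x = (15 - 3*sqrt(5)) / 10


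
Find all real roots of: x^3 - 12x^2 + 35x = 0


The constant term is 0, so x = 0 is a root. Factor out x:
  x(x^2 - 12x + 35) = 0
Solve the quadratic x^2 - 12x + 35 = 0: discriminant = (-12)^2 - 4(1)(35) = 144 - 140 = 4.
sqrt(4) = 2, so x = (12 ± 2)/2: x = 7 or x = 5.

x = 0, x = 5, x = 7


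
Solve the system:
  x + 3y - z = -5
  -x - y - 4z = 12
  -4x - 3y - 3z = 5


Using Cramer's rule. Expand each determinant along the first row.
D  = 1*[(-1)*(-3) - (-4)*(-3)] - 3*[(-1)*(-3) - (-4)*(-4)] + (-1)*[(-1)*(-3) - (-1)*(-4)]
  = 1*(-9) - 3*(-13) + (-1)*(-1) = 31
Dx = (-5)*[(-1)*(-3) - (-4)*(-3)] - 3*[12*(-3) - (-4)*5] + (-1)*[12*(-3) - (-1)*5]
  = (-5)*(-9) - 3*(-16) + (-1)*(-31) = 124
Dy = 1*[12*(-3) - (-4)*5] - (-5)*[(-1)*(-3) - (-4)*(-4)] + (-1)*[(-1)*5 - 12*(-4)]
  = 1*(-16) - (-5)*(-13) + (-1)*(43) = -124
Dz = 1*[(-1)*5 - 12*(-3)] - 3*[(-1)*5 - 12*(-4)] + (-5)*[(-1)*(-3) - (-1)*(-4)]
  = 1*(31) - 3*(43) + (-5)*(-1) = -93
x = Dx/D = 124/31 = 4, y = Dy/D = -124/31 = -4, z = Dz/D = -93/31 = -3
Check eq1: (1)(4) + (3)(-4) + (-1)(-3) = -5 = -5 ✓
Check eq2: (-1)(4) + (-1)(-4) + (-4)(-3) = 12 = 12 ✓
Check eq3: (-4)(4) + (-3)(-4) + (-3)(-3) = 5 = 5 ✓

x = 4, y = -4, z = -3


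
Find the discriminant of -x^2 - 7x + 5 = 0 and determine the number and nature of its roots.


For ax^2 + bx + c = 0, discriminant D = b^2 - 4ac
Here a = -1, b = -7, c = 5
D = (-7)^2 - 4(-1)(5) = 49 + 20 = 69

D = 69 > 0 but not a perfect square
The equation has 2 distinct real irrational roots.

Discriminant = 69, 2 distinct real irrational roots


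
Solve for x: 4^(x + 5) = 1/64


Express both sides with the same base.
1/64 = 4^(-3)
Since the bases match, equate exponents: x + 5 = -3
So x = -3 - (5) = -8

x = -8


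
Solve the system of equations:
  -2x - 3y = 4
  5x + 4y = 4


Using Cramer's rule:
Determinant D = (-2)(4) - (5)(-3) = -8 + 15 = 7
Dx = (4)(4) - (4)(-3) = 16 + 12 = 28
Dy = (-2)(4) - (5)(4) = -8 - 20 = -28
x = Dx/D = 28/7 = 4
y = Dy/D = -28/7 = -4

x = 4, y = -4


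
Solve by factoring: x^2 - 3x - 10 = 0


We need two numbers that multiply to -10 and add to -3.
Those numbers are -5 and 2 (since (-5) * 2 = -10 and (-5) + 2 = -3).
So x^2 - 3x - 10 = (x - 5)(x + 2) = 0
Setting each factor to zero: x = 5 or x = -2

x = -2, x = 5


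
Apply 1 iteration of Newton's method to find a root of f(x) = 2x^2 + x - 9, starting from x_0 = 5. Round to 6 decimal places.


Newton's method: x_(n+1) = x_n - f(x_n)/f'(x_n)
f(x) = 2x^2 + x - 9
f'(x) = 4x + 1

Iteration 1:
  f(5.000000) = 46.000000
  f'(5.000000) = 21.000000
  x_1 = 5.000000 - (46.000000)/(21.000000) = 2.809524

x_1 = 2.809524


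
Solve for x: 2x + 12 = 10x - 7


Starting with: 2x + 12 = 10x - 7
Move all x terms to left: (2 - 10)x = -7 - 12
Simplify: -8x = -19
Divide both sides by -8: x = 19/8

x = 19/8


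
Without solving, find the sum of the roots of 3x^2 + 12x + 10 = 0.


By Vieta's formulas for ax^2 + bx + c = 0:
  Sum of roots = -b/a
  Product of roots = c/a

Here a = 3, b = 12, c = 10
Sum = -(12)/3 = -4
Product = 10/3 = 10/3

Sum = -4


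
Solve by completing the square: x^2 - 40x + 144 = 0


Start: x^2 - 40x + 144 = 0
Move constant: x^2 - 40x = -144
Half of -40 is -20, squared is 400
Add 400 to both sides: x^2 - 40x + 400 = 256
(x - 20)^2 = 256
x - 20 = ±16
x = 20 + 16 = 36 or x = 20 - 16 = 4

x = 4, x = 36


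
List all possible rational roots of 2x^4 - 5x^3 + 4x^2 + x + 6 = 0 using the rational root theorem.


Rational root theorem: possible roots are ±p/q where:
  p divides the constant term (6): p ∈ {1, 2, 3, 6}
  q divides the leading coefficient (2): q ∈ {1, 2}

All possible rational roots: -6, -3, -2, -3/2, -1, -1/2, 1/2, 1, 3/2, 2, 3, 6

-6, -3, -2, -3/2, -1, -1/2, 1/2, 1, 3/2, 2, 3, 6


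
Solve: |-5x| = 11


An absolute value equation |expr| = 11 gives two cases:
Case 1: -5x = 11
  -5x = 11, so x = -11/5
Case 2: -5x = -11
  -5x = -11, so x = 11/5

x = -11/5, x = 11/5


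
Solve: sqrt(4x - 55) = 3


Square both sides: 4x - 55 = 3^2 = 9
4x = 9 + 55 = 64
x = 16
Check: sqrt(4*16 - 55) = sqrt(9) = 3 ✓

x = 16


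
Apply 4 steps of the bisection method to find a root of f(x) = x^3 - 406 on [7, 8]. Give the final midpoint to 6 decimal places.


f(x) = x^3 - 406
f(7) = -63 < 0
f(8) = 106 > 0

Step 1: midpoint = (7.000000 + 8.000000)/2 = 7.500000
  f(7.500000) = 15.875000
  f(mid) > 0, so root is in [7.000000, 7.500000]

Step 2: midpoint = (7.000000 + 7.500000)/2 = 7.250000
  f(7.250000) = -24.921875
  f(mid) < 0, so root is in [7.250000, 7.500000]

Step 3: midpoint = (7.250000 + 7.500000)/2 = 7.375000
  f(7.375000) = -4.869141
  f(mid) < 0, so root is in [7.375000, 7.500000]

Step 4: midpoint = (7.375000 + 7.500000)/2 = 7.437500
  f(7.437500) = 5.415771
  f(mid) > 0, so root is in [7.375000, 7.437500]

midpoint = 7.437500


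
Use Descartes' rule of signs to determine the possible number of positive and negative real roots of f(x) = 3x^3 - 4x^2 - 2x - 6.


Descartes' rule of signs:

For positive roots, count sign changes in f(x) = 3x^3 - 4x^2 - 2x - 6:
Signs of coefficients: +, -, -, -
Number of sign changes: 1
Possible positive real roots: 1

For negative roots, examine f(-x) = -3x^3 - 4x^2 + 2x - 6:
Signs of coefficients: -, -, +, -
Number of sign changes: 2
Possible negative real roots: 2, 0

Positive roots: 1; Negative roots: 2 or 0


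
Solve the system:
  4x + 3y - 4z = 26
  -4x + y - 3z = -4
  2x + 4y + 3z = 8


Using Cramer's rule. Expand each determinant along the first row.
D  = 4*[1*3 - (-3)*4] - 3*[(-4)*3 - (-3)*2] + (-4)*[(-4)*4 - 1*2]
  = 4*(15) - 3*(-6) + (-4)*(-18) = 150
Dx = 26*[1*3 - (-3)*4] - 3*[(-4)*3 - (-3)*8] + (-4)*[(-4)*4 - 1*8]
  = 26*(15) - 3*(12) + (-4)*(-24) = 450
Dy = 4*[(-4)*3 - (-3)*8] - 26*[(-4)*3 - (-3)*2] + (-4)*[(-4)*8 - (-4)*2]
  = 4*(12) - 26*(-6) + (-4)*(-24) = 300
Dz = 4*[1*8 - (-4)*4] - 3*[(-4)*8 - (-4)*2] + 26*[(-4)*4 - 1*2]
  = 4*(24) - 3*(-24) + 26*(-18) = -300
x = Dx/D = 450/150 = 3, y = Dy/D = 300/150 = 2, z = Dz/D = -300/150 = -2
Check eq1: (4)(3) + (3)(2) + (-4)(-2) = 26 = 26 ✓
Check eq2: (-4)(3) + (1)(2) + (-3)(-2) = -4 = -4 ✓
Check eq3: (2)(3) + (4)(2) + (3)(-2) = 8 = 8 ✓

x = 3, y = 2, z = -2


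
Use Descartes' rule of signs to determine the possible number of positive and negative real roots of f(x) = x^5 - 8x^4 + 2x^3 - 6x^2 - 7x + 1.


Descartes' rule of signs:

For positive roots, count sign changes in f(x) = x^5 - 8x^4 + 2x^3 - 6x^2 - 7x + 1:
Signs of coefficients: +, -, +, -, -, +
Number of sign changes: 4
Possible positive real roots: 4, 2, 0

For negative roots, examine f(-x) = -x^5 - 8x^4 - 2x^3 - 6x^2 + 7x + 1:
Signs of coefficients: -, -, -, -, +, +
Number of sign changes: 1
Possible negative real roots: 1

Positive roots: 4 or 2 or 0; Negative roots: 1


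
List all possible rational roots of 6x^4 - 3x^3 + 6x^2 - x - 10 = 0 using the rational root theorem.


Rational root theorem: possible roots are ±p/q where:
  p divides the constant term (-10): p ∈ {1, 2, 5, 10}
  q divides the leading coefficient (6): q ∈ {1, 2, 3, 6}

All possible rational roots: -10, -5, -10/3, -5/2, -2, -5/3, -1, -5/6, -2/3, -1/2, -1/3, -1/6, 1/6, 1/3, 1/2, 2/3, 5/6, 1, 5/3, 2, 5/2, 10/3, 5, 10

-10, -5, -10/3, -5/2, -2, -5/3, -1, -5/6, -2/3, -1/2, -1/3, -1/6, 1/6, 1/3, 1/2, 2/3, 5/6, 1, 5/3, 2, 5/2, 10/3, 5, 10


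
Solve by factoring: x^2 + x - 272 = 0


We need two numbers that multiply to -272 and add to 1.
Those numbers are 17 and -16 (since 17 * (-16) = -272 and 17 + (-16) = 1).
So x^2 + x - 272 = (x + 17)(x - 16) = 0
Setting each factor to zero: x = -17 or x = 16

x = -17, x = 16


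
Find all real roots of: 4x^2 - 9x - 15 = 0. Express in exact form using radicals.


Using the quadratic formula: x = (-b ± sqrt(b^2 - 4ac)) / (2a)
Here a = 4, b = -9, c = -15
Discriminant = b^2 - 4ac = (-9)^2 - 4(4)(-15) = 81 + 240 = 321
Since discriminant = 321 > 0, there are two real roots.
x = (9 ± sqrt(321)) / 8
Numerically: x ≈ 3.3646 or x ≈ -1.1146

x = (9 + sqrt(321)) / 8 or x = (9 - sqrt(321)) / 8


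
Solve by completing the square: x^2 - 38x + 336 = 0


Start: x^2 - 38x + 336 = 0
Move constant: x^2 - 38x = -336
Half of -38 is -19, squared is 361
Add 361 to both sides: x^2 - 38x + 361 = 25
(x - 19)^2 = 25
x - 19 = ±5
x = 19 + 5 = 24 or x = 19 - 5 = 14

x = 14, x = 24


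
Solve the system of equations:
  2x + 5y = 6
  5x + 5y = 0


Using Cramer's rule:
Determinant D = (2)(5) - (5)(5) = 10 - 25 = -15
Dx = (6)(5) - (0)(5) = 30 - 0 = 30
Dy = (2)(0) - (5)(6) = 0 - 30 = -30
x = Dx/D = 30/-15 = -2
y = Dy/D = -30/-15 = 2

x = -2, y = 2


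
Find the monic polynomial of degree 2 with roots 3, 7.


A monic polynomial with roots 3, 7 is:
p(x) = (x - 3)(x - 7)
After multiplying by (x - 3): x - 3
After multiplying by (x - 7): x^2 - 10x + 21

x^2 - 10x + 21


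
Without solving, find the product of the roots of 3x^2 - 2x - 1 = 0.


By Vieta's formulas for ax^2 + bx + c = 0:
  Sum of roots = -b/a
  Product of roots = c/a

Here a = 3, b = -2, c = -1
Sum = -(-2)/3 = 2/3
Product = -1/3 = -1/3

Product = -1/3


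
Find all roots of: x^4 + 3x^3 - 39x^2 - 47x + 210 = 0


Let p(x) = x^4 + 3x^3 - 39x^2 - 47x + 210. By the rational root theorem (leading coefficient 1), any rational root is an integer divisor of 210: try ±1, ±2, ... in turn.
Test x = 1: value = 128 ≠ 0.
Test x = -1: value = 216 ≠ 0.
Test x = 2: value = 0 ✓, so (x - 2) is a factor.
Synthetic division by (x - 2): bring down 1; 1(2) + 3 = 5; 5(2) - 39 = -29; (-29)(2) - 47 = -105; (-105)(2) + 210 = 0 → quotient x^3 + 5x^2 - 29x - 105, remainder 0.
Continue with the quotient x^3 + 5x^2 - 29x - 105 (candidates must divide 105).
Test x = 3: value = -120 ≠ 0.
Test x = -3: value = 0 ✓, so (x + 3) is a factor.
Synthetic division by (x + 3): bring down 1; 1(-3) + 5 = 2; 2(-3) - 29 = -35; (-35)(-3) - 105 = 0 → quotient x^2 + 2x - 35, remainder 0.
Solve the quadratic x^2 + 2x - 35 = 0: discriminant = 2^2 - 4(1)(-35) = 4 + 140 = 144.
sqrt(144) = 12, so x = (-2 ± 12)/2: x = 5 or x = -7.
Collecting all roots found:

x = -7, x = -3, x = 2, x = 5


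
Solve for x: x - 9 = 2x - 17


Starting with: x - 9 = 2x - 17
Move all x terms to left: (1 - 2)x = -17 + 9
Simplify: -x = -8
Divide both sides by -1: x = 8

x = 8


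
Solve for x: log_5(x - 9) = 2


Convert to exponential form: x - 9 = 5^2 = 25
x = 25 + 9 = 34
Check: log_5(34 - 9) = log_5(25) = log_5(25) = 2 ✓

x = 34


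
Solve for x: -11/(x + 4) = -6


Multiply both sides by (x + 4): -11 = -6(x + 4)
Distribute: -11 = -6x - 24
-6x = -11 + 24 = 13
x = -13/6

x = -13/6


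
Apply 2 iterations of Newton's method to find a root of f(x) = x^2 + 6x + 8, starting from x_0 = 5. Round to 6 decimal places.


Newton's method: x_(n+1) = x_n - f(x_n)/f'(x_n)
f(x) = x^2 + 6x + 8
f'(x) = 2x + 6

Iteration 1:
  f(5.000000) = 63.000000
  f'(5.000000) = 16.000000
  x_1 = 5.000000 - (63.000000)/(16.000000) = 1.062500

Iteration 2:
  f(1.062500) = 15.503906
  f'(1.062500) = 8.125000
  x_2 = 1.062500 - (15.503906)/(8.125000) = -0.845673

x_2 = -0.845673


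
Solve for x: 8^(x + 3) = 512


Express both sides with the same base.
512 = 8^3
Since the bases match, equate exponents: x + 3 = 3
So x = 3 - (3) = 0

x = 0


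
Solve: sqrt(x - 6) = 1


Square both sides: x - 6 = 1^2 = 1
x = 1 + 6 = 7
x = 7
Check: sqrt(1*7 - 6) = sqrt(1) = 1 ✓

x = 7


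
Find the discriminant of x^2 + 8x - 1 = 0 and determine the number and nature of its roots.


For ax^2 + bx + c = 0, discriminant D = b^2 - 4ac
Here a = 1, b = 8, c = -1
D = (8)^2 - 4(1)(-1) = 64 + 4 = 68

D = 68 > 0 but not a perfect square
The equation has 2 distinct real irrational roots.

Discriminant = 68, 2 distinct real irrational roots


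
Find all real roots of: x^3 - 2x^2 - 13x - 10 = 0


Let p(x) = x^3 - 2x^2 - 13x - 10. By the rational root theorem (leading coefficient 1), any rational root is an integer divisor of 10: try ±1, ±2, ... in turn.
Test x = 1: value = -24 ≠ 0.
Test x = -1: value = 0 ✓, so (x + 1) is a factor.
Synthetic division by (x + 1): bring down 1; 1(-1) - 2 = -3; (-3)(-1) - 13 = -10; (-10)(-1) - 10 = 0 → quotient x^2 - 3x - 10, remainder 0.
Solve the quadratic x^2 - 3x - 10 = 0: discriminant = (-3)^2 - 4(1)(-10) = 9 + 40 = 49.
sqrt(49) = 7, so x = (3 ± 7)/2: x = 5 or x = -2.

x = -2, x = -1, x = 5


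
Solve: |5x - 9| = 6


An absolute value equation |expr| = 6 gives two cases:
Case 1: 5x - 9 = 6
  5x = 15, so x = 3
Case 2: 5x - 9 = -6
  5x = 3, so x = 3/5

x = 3/5, x = 3


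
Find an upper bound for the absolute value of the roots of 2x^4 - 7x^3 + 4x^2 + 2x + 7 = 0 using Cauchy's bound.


Cauchy's bound: all roots r satisfy |r| <= 1 + max(|a_i/a_n|) for i = 0,...,n-1
where a_n is the leading coefficient.

Coefficients: [2, -7, 4, 2, 7]
Leading coefficient a_n = 2
Ratios |a_i/a_n|: 7/2, 2, 1, 7/2
Maximum ratio: 7/2
Cauchy's bound: |r| <= 1 + 7/2 = 9/2

Upper bound = 9/2


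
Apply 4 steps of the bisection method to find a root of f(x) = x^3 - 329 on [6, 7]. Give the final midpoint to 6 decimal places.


f(x) = x^3 - 329
f(6) = -113 < 0
f(7) = 14 > 0

Step 1: midpoint = (6.000000 + 7.000000)/2 = 6.500000
  f(6.500000) = -54.375000
  f(mid) < 0, so root is in [6.500000, 7.000000]

Step 2: midpoint = (6.500000 + 7.000000)/2 = 6.750000
  f(6.750000) = -21.453125
  f(mid) < 0, so root is in [6.750000, 7.000000]

Step 3: midpoint = (6.750000 + 7.000000)/2 = 6.875000
  f(6.875000) = -4.048828
  f(mid) < 0, so root is in [6.875000, 7.000000]

Step 4: midpoint = (6.875000 + 7.000000)/2 = 6.937500
  f(6.937500) = 4.894287
  f(mid) > 0, so root is in [6.875000, 6.937500]

midpoint = 6.937500


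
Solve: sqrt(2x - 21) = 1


Square both sides: 2x - 21 = 1^2 = 1
2x = 1 + 21 = 22
x = 11
Check: sqrt(2*11 - 21) = sqrt(1) = 1 ✓

x = 11


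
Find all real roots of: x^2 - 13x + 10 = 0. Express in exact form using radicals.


Using the quadratic formula: x = (-b ± sqrt(b^2 - 4ac)) / (2a)
Here a = 1, b = -13, c = 10
Discriminant = b^2 - 4ac = (-13)^2 - 4(1)(10) = 169 - 40 = 129
Since discriminant = 129 > 0, there are two real roots.
x = (13 ± sqrt(129)) / 2
Numerically: x ≈ 12.1789 or x ≈ 0.8211

x = (13 + sqrt(129)) / 2 or x = (13 - sqrt(129)) / 2


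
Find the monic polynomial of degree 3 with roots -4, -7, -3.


A monic polynomial with roots -4, -7, -3 is:
p(x) = (x + 4)(x + 7)(x + 3)
After multiplying by (x + 4): x + 4
After multiplying by (x + 7): x^2 + 11x + 28
After multiplying by (x + 3): x^3 + 14x^2 + 61x + 84

x^3 + 14x^2 + 61x + 84


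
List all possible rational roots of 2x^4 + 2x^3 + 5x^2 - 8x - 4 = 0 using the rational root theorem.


Rational root theorem: possible roots are ±p/q where:
  p divides the constant term (-4): p ∈ {1, 2, 4}
  q divides the leading coefficient (2): q ∈ {1, 2}

All possible rational roots: -4, -2, -1, -1/2, 1/2, 1, 2, 4

-4, -2, -1, -1/2, 1/2, 1, 2, 4


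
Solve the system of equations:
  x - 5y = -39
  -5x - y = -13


Using Cramer's rule:
Determinant D = (1)(-1) - (-5)(-5) = -1 - 25 = -26
Dx = (-39)(-1) - (-13)(-5) = 39 - 65 = -26
Dy = (1)(-13) - (-5)(-39) = -13 - 195 = -208
x = Dx/D = -26/-26 = 1
y = Dy/D = -208/-26 = 8

x = 1, y = 8


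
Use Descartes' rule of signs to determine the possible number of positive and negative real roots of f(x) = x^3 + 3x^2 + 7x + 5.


Descartes' rule of signs:

For positive roots, count sign changes in f(x) = x^3 + 3x^2 + 7x + 5:
Signs of coefficients: +, +, +, +
Number of sign changes: 0
Possible positive real roots: 0

For negative roots, examine f(-x) = -x^3 + 3x^2 - 7x + 5:
Signs of coefficients: -, +, -, +
Number of sign changes: 3
Possible negative real roots: 3, 1

Positive roots: 0; Negative roots: 3 or 1


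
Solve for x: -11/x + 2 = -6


Subtract 2 from both sides: -11/x = -8
Multiply both sides by x: -11 = -8 * x
Divide by -8: x = 11/8

x = 11/8


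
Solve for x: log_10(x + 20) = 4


Convert to exponential form: x + 20 = 10^4 = 10000
x = 10000 - 20 = 9980
Check: log_10(9980 + 20) = log_10(10000) = log_10(10000) = 4 ✓

x = 9980


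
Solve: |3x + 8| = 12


An absolute value equation |expr| = 12 gives two cases:
Case 1: 3x + 8 = 12
  3x = 4, so x = 4/3
Case 2: 3x + 8 = -12
  3x = -20, so x = -20/3

x = -20/3, x = 4/3


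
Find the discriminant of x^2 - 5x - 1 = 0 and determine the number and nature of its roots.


For ax^2 + bx + c = 0, discriminant D = b^2 - 4ac
Here a = 1, b = -5, c = -1
D = (-5)^2 - 4(1)(-1) = 25 + 4 = 29

D = 29 > 0 but not a perfect square
The equation has 2 distinct real irrational roots.

Discriminant = 29, 2 distinct real irrational roots


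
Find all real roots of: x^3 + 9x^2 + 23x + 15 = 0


Let p(x) = x^3 + 9x^2 + 23x + 15. By the rational root theorem (leading coefficient 1), any rational root is an integer divisor of 15: try ±1, ±2, ... in turn.
Test x = 1: value = 48 ≠ 0.
Test x = -1: value = 0 ✓, so (x + 1) is a factor.
Synthetic division by (x + 1): bring down 1; 1(-1) + 9 = 8; 8(-1) + 23 = 15; 15(-1) + 15 = 0 → quotient x^2 + 8x + 15, remainder 0.
Solve the quadratic x^2 + 8x + 15 = 0: discriminant = 8^2 - 4(1)(15) = 64 - 60 = 4.
sqrt(4) = 2, so x = (-8 ± 2)/2: x = -3 or x = -5.

x = -5, x = -3, x = -1


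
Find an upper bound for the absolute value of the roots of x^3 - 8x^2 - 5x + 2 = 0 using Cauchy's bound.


Cauchy's bound: all roots r satisfy |r| <= 1 + max(|a_i/a_n|) for i = 0,...,n-1
where a_n is the leading coefficient.

Coefficients: [1, -8, -5, 2]
Leading coefficient a_n = 1
Ratios |a_i/a_n|: 8, 5, 2
Maximum ratio: 8
Cauchy's bound: |r| <= 1 + 8 = 9

Upper bound = 9


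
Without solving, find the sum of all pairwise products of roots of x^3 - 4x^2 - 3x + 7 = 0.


By Vieta's formulas for x^3 + bx^2 + cx + d = 0:
  r1 + r2 + r3 = -b/a = 4
  r1*r2 + r1*r3 + r2*r3 = c/a = -3
  r1*r2*r3 = -d/a = -7


Sum of pairwise products = -3


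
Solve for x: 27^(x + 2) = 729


Express both sides with the same base.
729 = 27^2
Since the bases match, equate exponents: x + 2 = 2
So x = 2 - (2) = 0

x = 0


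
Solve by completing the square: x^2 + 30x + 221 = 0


Start: x^2 + 30x + 221 = 0
Move constant: x^2 + 30x = -221
Half of 30 is 15, squared is 225
Add 225 to both sides: x^2 + 30x + 225 = 4
(x + 15)^2 = 4
x + 15 = ±2
x = -15 + 2 = -13 or x = -15 - 2 = -17

x = -17, x = -13


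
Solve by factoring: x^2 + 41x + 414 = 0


We need two numbers that multiply to 414 and add to 41.
Those numbers are 23 and 18 (since 23 * 18 = 414 and 23 + 18 = 41).
So x^2 + 41x + 414 = (x + 23)(x + 18) = 0
Setting each factor to zero: x = -23 or x = -18

x = -23, x = -18


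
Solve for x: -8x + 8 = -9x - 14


Starting with: -8x + 8 = -9x - 14
Move all x terms to left: (-8 + 9)x = -14 - 8
Simplify: x = -22
Divide both sides by 1: x = -22

x = -22


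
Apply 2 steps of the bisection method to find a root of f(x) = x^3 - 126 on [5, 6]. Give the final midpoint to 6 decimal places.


f(x) = x^3 - 126
f(5) = -1 < 0
f(6) = 90 > 0

Step 1: midpoint = (5.000000 + 6.000000)/2 = 5.500000
  f(5.500000) = 40.375000
  f(mid) > 0, so root is in [5.000000, 5.500000]

Step 2: midpoint = (5.000000 + 5.500000)/2 = 5.250000
  f(5.250000) = 18.703125
  f(mid) > 0, so root is in [5.000000, 5.250000]

midpoint = 5.250000


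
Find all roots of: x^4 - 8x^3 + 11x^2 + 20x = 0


The constant term is 0, so x = 0 is a root. Factor out x:
  x^3 - 8x^2 + 11x + 20 = 0
Let p(x) = x^3 - 8x^2 + 11x + 20. By the rational root theorem (leading coefficient 1), any rational root is an integer divisor of 20: try ±1, ±2, ... in turn.
Test x = 1: value = 24 ≠ 0.
Test x = -1: value = 0 ✓, so (x + 1) is a factor.
Synthetic division by (x + 1): bring down 1; 1(-1) - 8 = -9; (-9)(-1) + 11 = 20; 20(-1) + 20 = 0 → quotient x^2 - 9x + 20, remainder 0.
Solve the quadratic x^2 - 9x + 20 = 0: discriminant = (-9)^2 - 4(1)(20) = 81 - 80 = 1.
sqrt(1) = 1, so x = (9 ± 1)/2: x = 5 or x = 4.
Collecting all roots found:

x = -1, x = 0, x = 4, x = 5


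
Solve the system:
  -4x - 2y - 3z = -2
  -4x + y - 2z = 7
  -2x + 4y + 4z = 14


Using Cramer's rule. Expand each determinant along the first row.
D  = (-4)*[1*4 - (-2)*4] - (-2)*[(-4)*4 - (-2)*(-2)] + (-3)*[(-4)*4 - 1*(-2)]
  = (-4)*(12) - (-2)*(-20) + (-3)*(-14) = -46
Dx = (-2)*[1*4 - (-2)*4] - (-2)*[7*4 - (-2)*14] + (-3)*[7*4 - 1*14]
  = (-2)*(12) - (-2)*(56) + (-3)*(14) = 46
Dy = (-4)*[7*4 - (-2)*14] - (-2)*[(-4)*4 - (-2)*(-2)] + (-3)*[(-4)*14 - 7*(-2)]
  = (-4)*(56) - (-2)*(-20) + (-3)*(-42) = -138
Dz = (-4)*[1*14 - 7*4] - (-2)*[(-4)*14 - 7*(-2)] + (-2)*[(-4)*4 - 1*(-2)]
  = (-4)*(-14) - (-2)*(-42) + (-2)*(-14) = 0
x = Dx/D = 46/-46 = -1, y = Dy/D = -138/-46 = 3, z = Dz/D = 0/-46 = 0
Check eq1: (-4)(-1) + (-2)(3) + (-3)(0) = -2 = -2 ✓
Check eq2: (-4)(-1) + (1)(3) + (-2)(0) = 7 = 7 ✓
Check eq3: (-2)(-1) + (4)(3) + (4)(0) = 14 = 14 ✓

x = -1, y = 3, z = 0


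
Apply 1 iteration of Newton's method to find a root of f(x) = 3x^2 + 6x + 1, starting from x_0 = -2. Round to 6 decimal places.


Newton's method: x_(n+1) = x_n - f(x_n)/f'(x_n)
f(x) = 3x^2 + 6x + 1
f'(x) = 6x + 6

Iteration 1:
  f(-2.000000) = 1.000000
  f'(-2.000000) = -6.000000
  x_1 = -2.000000 - (1.000000)/(-6.000000) = -1.833333

x_1 = -1.833333


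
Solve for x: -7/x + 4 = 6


Subtract 4 from both sides: -7/x = 2
Multiply both sides by x: -7 = 2 * x
Divide by 2: x = -7/2

x = -7/2


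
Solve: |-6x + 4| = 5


An absolute value equation |expr| = 5 gives two cases:
Case 1: -6x + 4 = 5
  -6x = 1, so x = -1/6
Case 2: -6x + 4 = -5
  -6x = -9, so x = 3/2

x = -1/6, x = 3/2


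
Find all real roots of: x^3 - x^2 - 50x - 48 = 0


Let p(x) = x^3 - x^2 - 50x - 48. By the rational root theorem (leading coefficient 1), any rational root is an integer divisor of 48: try ±1, ±2, ... in turn.
Test x = 1: value = -98 ≠ 0.
Test x = -1: value = 0 ✓, so (x + 1) is a factor.
Synthetic division by (x + 1): bring down 1; 1(-1) - 1 = -2; (-2)(-1) - 50 = -48; (-48)(-1) - 48 = 0 → quotient x^2 - 2x - 48, remainder 0.
Solve the quadratic x^2 - 2x - 48 = 0: discriminant = (-2)^2 - 4(1)(-48) = 4 + 192 = 196.
sqrt(196) = 14, so x = (2 ± 14)/2: x = 8 or x = -6.

x = -6, x = -1, x = 8


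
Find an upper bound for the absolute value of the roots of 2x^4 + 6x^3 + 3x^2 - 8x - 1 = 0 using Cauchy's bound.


Cauchy's bound: all roots r satisfy |r| <= 1 + max(|a_i/a_n|) for i = 0,...,n-1
where a_n is the leading coefficient.

Coefficients: [2, 6, 3, -8, -1]
Leading coefficient a_n = 2
Ratios |a_i/a_n|: 3, 3/2, 4, 1/2
Maximum ratio: 4
Cauchy's bound: |r| <= 1 + 4 = 5

Upper bound = 5


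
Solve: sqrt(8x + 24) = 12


Square both sides: 8x + 24 = 12^2 = 144
8x = 144 - 24 = 120
x = 15
Check: sqrt(8*15 + 24) = sqrt(144) = 12 ✓

x = 15


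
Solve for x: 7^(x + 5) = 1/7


Express both sides with the same base.
1/7 = 7^(-1)
Since the bases match, equate exponents: x + 5 = -1
So x = -1 - (5) = -6

x = -6


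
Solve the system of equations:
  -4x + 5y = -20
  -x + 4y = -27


Using Cramer's rule:
Determinant D = (-4)(4) - (-1)(5) = -16 + 5 = -11
Dx = (-20)(4) - (-27)(5) = -80 + 135 = 55
Dy = (-4)(-27) - (-1)(-20) = 108 - 20 = 88
x = Dx/D = 55/-11 = -5
y = Dy/D = 88/-11 = -8

x = -5, y = -8


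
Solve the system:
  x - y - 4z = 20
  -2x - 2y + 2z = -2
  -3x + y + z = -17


Using Cramer's rule. Expand each determinant along the first row.
D  = 1*[(-2)*1 - 2*1] - (-1)*[(-2)*1 - 2*(-3)] + (-4)*[(-2)*1 - (-2)*(-3)]
  = 1*(-4) - (-1)*(4) + (-4)*(-8) = 32
Dx = 20*[(-2)*1 - 2*1] - (-1)*[(-2)*1 - 2*(-17)] + (-4)*[(-2)*1 - (-2)*(-17)]
  = 20*(-4) - (-1)*(32) + (-4)*(-36) = 96
Dy = 1*[(-2)*1 - 2*(-17)] - 20*[(-2)*1 - 2*(-3)] + (-4)*[(-2)*(-17) - (-2)*(-3)]
  = 1*(32) - 20*(4) + (-4)*(28) = -160
Dz = 1*[(-2)*(-17) - (-2)*1] - (-1)*[(-2)*(-17) - (-2)*(-3)] + 20*[(-2)*1 - (-2)*(-3)]
  = 1*(36) - (-1)*(28) + 20*(-8) = -96
x = Dx/D = 96/32 = 3, y = Dy/D = -160/32 = -5, z = Dz/D = -96/32 = -3
Check eq1: (1)(3) + (-1)(-5) + (-4)(-3) = 20 = 20 ✓
Check eq2: (-2)(3) + (-2)(-5) + (2)(-3) = -2 = -2 ✓
Check eq3: (-3)(3) + (1)(-5) + (1)(-3) = -17 = -17 ✓

x = 3, y = -5, z = -3


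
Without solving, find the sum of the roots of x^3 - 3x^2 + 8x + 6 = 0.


By Vieta's formulas for x^3 + bx^2 + cx + d = 0:
  r1 + r2 + r3 = -b/a = 3
  r1*r2 + r1*r3 + r2*r3 = c/a = 8
  r1*r2*r3 = -d/a = -6


Sum = 3


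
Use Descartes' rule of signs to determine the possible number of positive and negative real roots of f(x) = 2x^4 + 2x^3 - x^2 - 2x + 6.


Descartes' rule of signs:

For positive roots, count sign changes in f(x) = 2x^4 + 2x^3 - x^2 - 2x + 6:
Signs of coefficients: +, +, -, -, +
Number of sign changes: 2
Possible positive real roots: 2, 0

For negative roots, examine f(-x) = 2x^4 - 2x^3 - x^2 + 2x + 6:
Signs of coefficients: +, -, -, +, +
Number of sign changes: 2
Possible negative real roots: 2, 0

Positive roots: 2 or 0; Negative roots: 2 or 0


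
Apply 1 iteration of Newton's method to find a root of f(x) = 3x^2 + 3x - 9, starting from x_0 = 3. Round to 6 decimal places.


Newton's method: x_(n+1) = x_n - f(x_n)/f'(x_n)
f(x) = 3x^2 + 3x - 9
f'(x) = 6x + 3

Iteration 1:
  f(3.000000) = 27.000000
  f'(3.000000) = 21.000000
  x_1 = 3.000000 - (27.000000)/(21.000000) = 1.714286

x_1 = 1.714286


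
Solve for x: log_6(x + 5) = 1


Convert to exponential form: x + 5 = 6^1 = 6
x = 6 - 5 = 1
Check: log_6(1 + 5) = log_6(6) = log_6(6) = 1 ✓

x = 1


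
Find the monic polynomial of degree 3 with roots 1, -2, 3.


A monic polynomial with roots 1, -2, 3 is:
p(x) = (x - 1)(x + 2)(x - 3)
After multiplying by (x - 1): x - 1
After multiplying by (x + 2): x^2 + x - 2
After multiplying by (x - 3): x^3 - 2x^2 - 5x + 6

x^3 - 2x^2 - 5x + 6


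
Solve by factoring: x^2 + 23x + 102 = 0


We need two numbers that multiply to 102 and add to 23.
Those numbers are 17 and 6 (since 17 * 6 = 102 and 17 + 6 = 23).
So x^2 + 23x + 102 = (x + 17)(x + 6) = 0
Setting each factor to zero: x = -17 or x = -6

x = -17, x = -6


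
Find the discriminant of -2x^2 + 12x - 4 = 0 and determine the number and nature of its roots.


For ax^2 + bx + c = 0, discriminant D = b^2 - 4ac
Here a = -2, b = 12, c = -4
D = (12)^2 - 4(-2)(-4) = 144 - 32 = 112

D = 112 > 0 but not a perfect square
The equation has 2 distinct real irrational roots.

Discriminant = 112, 2 distinct real irrational roots


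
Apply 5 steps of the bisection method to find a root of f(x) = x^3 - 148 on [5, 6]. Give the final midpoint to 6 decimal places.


f(x) = x^3 - 148
f(5) = -23 < 0
f(6) = 68 > 0

Step 1: midpoint = (5.000000 + 6.000000)/2 = 5.500000
  f(5.500000) = 18.375000
  f(mid) > 0, so root is in [5.000000, 5.500000]

Step 2: midpoint = (5.000000 + 5.500000)/2 = 5.250000
  f(5.250000) = -3.296875
  f(mid) < 0, so root is in [5.250000, 5.500000]

Step 3: midpoint = (5.250000 + 5.500000)/2 = 5.375000
  f(5.375000) = 7.287109
  f(mid) > 0, so root is in [5.250000, 5.375000]

Step 4: midpoint = (5.250000 + 5.375000)/2 = 5.312500
  f(5.312500) = 1.932861
  f(mid) > 0, so root is in [5.250000, 5.312500]

Step 5: midpoint = (5.250000 + 5.312500)/2 = 5.281250
  f(5.281250) = -0.697479
  f(mid) < 0, so root is in [5.281250, 5.312500]

midpoint = 5.281250


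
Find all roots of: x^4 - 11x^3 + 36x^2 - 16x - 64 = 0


Let p(x) = x^4 - 11x^3 + 36x^2 - 16x - 64. By the rational root theorem (leading coefficient 1), any rational root is an integer divisor of 64: try ±1, ±2, ... in turn.
Test x = 1: value = -54 ≠ 0.
Test x = -1: value = 0 ✓, so (x + 1) is a factor.
Synthetic division by (x + 1): bring down 1; 1(-1) - 11 = -12; (-12)(-1) + 36 = 48; 48(-1) - 16 = -64; (-64)(-1) - 64 = 0 → quotient x^3 - 12x^2 + 48x - 64, remainder 0.
Continue with the quotient x^3 - 12x^2 + 48x - 64 (candidates must divide 64; re-test x = -1 first in case it repeats).
Test x = -1: value = -125 ≠ 0.
Test x = 2: value = -8 ≠ 0.
Test x = -2: value = -216 ≠ 0.
Test x = 4: value = 0 ✓, so (x - 4) is a factor.
Synthetic division by (x - 4): bring down 1; 1(4) - 12 = -8; (-8)(4) + 48 = 16; 16(4) - 64 = 0 → quotient x^2 - 8x + 16, remainder 0.
Solve the quadratic x^2 - 8x + 16 = 0: discriminant = (-8)^2 - 4(1)(16) = 64 - 64 = 0.
Discriminant = 0, so a double root: x = 8/2 = 4.
Collecting all roots found:

x = -1, x = 4 (multiplicity 3)


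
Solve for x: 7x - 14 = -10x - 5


Starting with: 7x - 14 = -10x - 5
Move all x terms to left: (7 + 10)x = -5 + 14
Simplify: 17x = 9
Divide both sides by 17: x = 9/17

x = 9/17


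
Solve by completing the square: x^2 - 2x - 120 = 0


Start: x^2 - 2x - 120 = 0
Move constant: x^2 - 2x = 120
Half of -2 is -1, squared is 1
Add 1 to both sides: x^2 - 2x + 1 = 121
(x - 1)^2 = 121
x - 1 = ±11
x = 1 + 11 = 12 or x = 1 - 11 = -10

x = -10, x = 12


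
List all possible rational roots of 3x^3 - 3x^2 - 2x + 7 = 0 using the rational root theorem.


Rational root theorem: possible roots are ±p/q where:
  p divides the constant term (7): p ∈ {1, 7}
  q divides the leading coefficient (3): q ∈ {1, 3}

All possible rational roots: -7, -7/3, -1, -1/3, 1/3, 1, 7/3, 7

-7, -7/3, -1, -1/3, 1/3, 1, 7/3, 7


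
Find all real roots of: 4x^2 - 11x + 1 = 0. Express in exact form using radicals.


Using the quadratic formula: x = (-b ± sqrt(b^2 - 4ac)) / (2a)
Here a = 4, b = -11, c = 1
Discriminant = b^2 - 4ac = (-11)^2 - 4(4)(1) = 121 - 16 = 105
Since discriminant = 105 > 0, there are two real roots.
x = (11 ± sqrt(105)) / 8
Numerically: x ≈ 2.6559 or x ≈ 0.0941

x = (11 + sqrt(105)) / 8 or x = (11 - sqrt(105)) / 8


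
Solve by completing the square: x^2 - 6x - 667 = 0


Start: x^2 - 6x - 667 = 0
Move constant: x^2 - 6x = 667
Half of -6 is -3, squared is 9
Add 9 to both sides: x^2 - 6x + 9 = 676
(x - 3)^2 = 676
x - 3 = ±26
x = 3 + 26 = 29 or x = 3 - 26 = -23

x = -23, x = 29


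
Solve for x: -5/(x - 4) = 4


Multiply both sides by (x - 4): -5 = 4(x - 4)
Distribute: -5 = 4x - 16
4x = -5 + 16 = 11
x = 11/4

x = 11/4


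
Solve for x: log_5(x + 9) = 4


Convert to exponential form: x + 9 = 5^4 = 625
x = 625 - 9 = 616
Check: log_5(616 + 9) = log_5(625) = log_5(625) = 4 ✓

x = 616


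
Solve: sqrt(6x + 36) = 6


Square both sides: 6x + 36 = 6^2 = 36
6x = 36 - 36 = 0
x = 0
Check: sqrt(6*0 + 36) = sqrt(36) = 6 ✓

x = 0


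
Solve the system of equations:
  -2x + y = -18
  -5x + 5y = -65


Using Cramer's rule:
Determinant D = (-2)(5) - (-5)(1) = -10 + 5 = -5
Dx = (-18)(5) - (-65)(1) = -90 + 65 = -25
Dy = (-2)(-65) - (-5)(-18) = 130 - 90 = 40
x = Dx/D = -25/-5 = 5
y = Dy/D = 40/-5 = -8

x = 5, y = -8


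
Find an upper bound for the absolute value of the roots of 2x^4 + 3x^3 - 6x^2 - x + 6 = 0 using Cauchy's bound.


Cauchy's bound: all roots r satisfy |r| <= 1 + max(|a_i/a_n|) for i = 0,...,n-1
where a_n is the leading coefficient.

Coefficients: [2, 3, -6, -1, 6]
Leading coefficient a_n = 2
Ratios |a_i/a_n|: 3/2, 3, 1/2, 3
Maximum ratio: 3
Cauchy's bound: |r| <= 1 + 3 = 4

Upper bound = 4


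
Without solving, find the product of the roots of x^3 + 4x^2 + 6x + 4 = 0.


By Vieta's formulas for x^3 + bx^2 + cx + d = 0:
  r1 + r2 + r3 = -b/a = -4
  r1*r2 + r1*r3 + r2*r3 = c/a = 6
  r1*r2*r3 = -d/a = -4


Product = -4


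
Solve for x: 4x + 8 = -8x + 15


Starting with: 4x + 8 = -8x + 15
Move all x terms to left: (4 + 8)x = 15 - 8
Simplify: 12x = 7
Divide both sides by 12: x = 7/12

x = 7/12


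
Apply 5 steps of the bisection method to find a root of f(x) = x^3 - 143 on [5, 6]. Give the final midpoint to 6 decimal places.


f(x) = x^3 - 143
f(5) = -18 < 0
f(6) = 73 > 0

Step 1: midpoint = (5.000000 + 6.000000)/2 = 5.500000
  f(5.500000) = 23.375000
  f(mid) > 0, so root is in [5.000000, 5.500000]

Step 2: midpoint = (5.000000 + 5.500000)/2 = 5.250000
  f(5.250000) = 1.703125
  f(mid) > 0, so root is in [5.000000, 5.250000]

Step 3: midpoint = (5.000000 + 5.250000)/2 = 5.125000
  f(5.125000) = -8.388672
  f(mid) < 0, so root is in [5.125000, 5.250000]

Step 4: midpoint = (5.125000 + 5.250000)/2 = 5.187500
  f(5.187500) = -3.403564
  f(mid) < 0, so root is in [5.187500, 5.250000]

Step 5: midpoint = (5.187500 + 5.250000)/2 = 5.218750
  f(5.218750) = -0.865509
  f(mid) < 0, so root is in [5.218750, 5.250000]

midpoint = 5.218750


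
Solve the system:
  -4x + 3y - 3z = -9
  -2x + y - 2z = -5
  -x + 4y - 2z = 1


Using Cramer's rule. Expand each determinant along the first row.
D  = (-4)*[1*(-2) - (-2)*4] - 3*[(-2)*(-2) - (-2)*(-1)] + (-3)*[(-2)*4 - 1*(-1)]
  = (-4)*(6) - 3*(2) + (-3)*(-7) = -9
Dx = (-9)*[1*(-2) - (-2)*4] - 3*[(-5)*(-2) - (-2)*1] + (-3)*[(-5)*4 - 1*1]
  = (-9)*(6) - 3*(12) + (-3)*(-21) = -27
Dy = (-4)*[(-5)*(-2) - (-2)*1] - (-9)*[(-2)*(-2) - (-2)*(-1)] + (-3)*[(-2)*1 - (-5)*(-1)]
  = (-4)*(12) - (-9)*(2) + (-3)*(-7) = -9
Dz = (-4)*[1*1 - (-5)*4] - 3*[(-2)*1 - (-5)*(-1)] + (-9)*[(-2)*4 - 1*(-1)]
  = (-4)*(21) - 3*(-7) + (-9)*(-7) = 0
x = Dx/D = -27/-9 = 3, y = Dy/D = -9/-9 = 1, z = Dz/D = 0/-9 = 0
Check eq1: (-4)(3) + (3)(1) + (-3)(0) = -9 = -9 ✓
Check eq2: (-2)(3) + (1)(1) + (-2)(0) = -5 = -5 ✓
Check eq3: (-1)(3) + (4)(1) + (-2)(0) = 1 = 1 ✓

x = 3, y = 1, z = 0


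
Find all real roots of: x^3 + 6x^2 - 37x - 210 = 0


Let p(x) = x^3 + 6x^2 - 37x - 210. By the rational root theorem (leading coefficient 1), any rational root is an integer divisor of 210: try ±1, ±2, ... in turn.
Test x = 1: value = -240 ≠ 0.
Test x = -1: value = -168 ≠ 0.
Test x = 2: value = -252 ≠ 0.
Test x = -2: value = -120 ≠ 0.
Test x = 3: value = -240 ≠ 0.
Test x = -3: value = -72 ≠ 0.
Test x = 5: value = -120 ≠ 0.
Test x = -5: value = 0 ✓, so (x + 5) is a factor.
Synthetic division by (x + 5): bring down 1; 1(-5) + 6 = 1; 1(-5) - 37 = -42; (-42)(-5) - 210 = 0 → quotient x^2 + x - 42, remainder 0.
Solve the quadratic x^2 + x - 42 = 0: discriminant = 1^2 - 4(1)(-42) = 1 + 168 = 169.
sqrt(169) = 13, so x = (-1 ± 13)/2: x = 6 or x = -7.

x = -7, x = -5, x = 6
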